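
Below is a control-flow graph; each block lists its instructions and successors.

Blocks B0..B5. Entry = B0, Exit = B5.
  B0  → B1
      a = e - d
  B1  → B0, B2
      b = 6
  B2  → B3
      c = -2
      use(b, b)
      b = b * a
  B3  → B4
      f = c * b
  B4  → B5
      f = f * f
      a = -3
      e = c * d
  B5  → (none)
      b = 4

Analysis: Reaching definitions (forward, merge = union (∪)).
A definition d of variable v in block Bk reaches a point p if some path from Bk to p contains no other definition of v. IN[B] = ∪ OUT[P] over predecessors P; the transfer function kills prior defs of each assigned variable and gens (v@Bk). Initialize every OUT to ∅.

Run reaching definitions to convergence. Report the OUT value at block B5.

Answer: {a@B4, b@B5, c@B2, e@B4, f@B4}

Derivation:
Per-block solution:
  B0: | IN={a@B0, b@B1} | OUT={a@B0, b@B1}
  B1: | IN={a@B0, b@B1} | OUT={a@B0, b@B1}
  B2: | IN={a@B0, b@B1} | OUT={a@B0, b@B2, c@B2}
  B3: | IN={a@B0, b@B2, c@B2} | OUT={a@B0, b@B2, c@B2, f@B3}
  B4: | IN={a@B0, b@B2, c@B2, f@B3} | OUT={a@B4, b@B2, c@B2, e@B4, f@B4}
  B5: | IN={a@B4, b@B2, c@B2, e@B4, f@B4} | OUT={a@B4, b@B5, c@B2, e@B4, f@B4}

Merge at B5: IN[B5] = OUT[B4] = {a@B4, b@B2, c@B2, e@B4, f@B4}
Applying B5's transfer function to that IN value gives OUT[B5] (row B5 above).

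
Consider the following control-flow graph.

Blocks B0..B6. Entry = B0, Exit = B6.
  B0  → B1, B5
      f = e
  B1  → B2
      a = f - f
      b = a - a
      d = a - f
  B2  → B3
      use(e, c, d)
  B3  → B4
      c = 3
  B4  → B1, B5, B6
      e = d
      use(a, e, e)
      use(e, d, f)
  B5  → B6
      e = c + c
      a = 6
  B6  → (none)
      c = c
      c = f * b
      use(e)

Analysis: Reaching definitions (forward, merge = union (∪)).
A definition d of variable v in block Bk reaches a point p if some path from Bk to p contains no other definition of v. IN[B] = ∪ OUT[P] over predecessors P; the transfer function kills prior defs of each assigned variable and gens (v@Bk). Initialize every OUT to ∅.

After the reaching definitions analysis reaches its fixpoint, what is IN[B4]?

Answer: {a@B1, b@B1, c@B3, d@B1, e@B4, f@B0}

Working:
Fixpoint table:
  B0:   IN={}   OUT={f@B0}
  B1:   IN={a@B1, b@B1, c@B3, d@B1, e@B4, f@B0}   OUT={a@B1, b@B1, c@B3, d@B1, e@B4, f@B0}
  B2:   IN={a@B1, b@B1, c@B3, d@B1, e@B4, f@B0}   OUT={a@B1, b@B1, c@B3, d@B1, e@B4, f@B0}
  B3:   IN={a@B1, b@B1, c@B3, d@B1, e@B4, f@B0}   OUT={a@B1, b@B1, c@B3, d@B1, e@B4, f@B0}
  B4:   IN={a@B1, b@B1, c@B3, d@B1, e@B4, f@B0}   OUT={a@B1, b@B1, c@B3, d@B1, e@B4, f@B0}
  B5:   IN={a@B1, b@B1, c@B3, d@B1, e@B4, f@B0}   OUT={a@B5, b@B1, c@B3, d@B1, e@B5, f@B0}
  B6:   IN={a@B1, a@B5, b@B1, c@B3, d@B1, e@B4, e@B5, f@B0}   OUT={a@B1, a@B5, b@B1, c@B6, d@B1, e@B4, e@B5, f@B0}

Merge at B4: IN[B4] = OUT[B3] = {a@B1, b@B1, c@B3, d@B1, e@B4, f@B0}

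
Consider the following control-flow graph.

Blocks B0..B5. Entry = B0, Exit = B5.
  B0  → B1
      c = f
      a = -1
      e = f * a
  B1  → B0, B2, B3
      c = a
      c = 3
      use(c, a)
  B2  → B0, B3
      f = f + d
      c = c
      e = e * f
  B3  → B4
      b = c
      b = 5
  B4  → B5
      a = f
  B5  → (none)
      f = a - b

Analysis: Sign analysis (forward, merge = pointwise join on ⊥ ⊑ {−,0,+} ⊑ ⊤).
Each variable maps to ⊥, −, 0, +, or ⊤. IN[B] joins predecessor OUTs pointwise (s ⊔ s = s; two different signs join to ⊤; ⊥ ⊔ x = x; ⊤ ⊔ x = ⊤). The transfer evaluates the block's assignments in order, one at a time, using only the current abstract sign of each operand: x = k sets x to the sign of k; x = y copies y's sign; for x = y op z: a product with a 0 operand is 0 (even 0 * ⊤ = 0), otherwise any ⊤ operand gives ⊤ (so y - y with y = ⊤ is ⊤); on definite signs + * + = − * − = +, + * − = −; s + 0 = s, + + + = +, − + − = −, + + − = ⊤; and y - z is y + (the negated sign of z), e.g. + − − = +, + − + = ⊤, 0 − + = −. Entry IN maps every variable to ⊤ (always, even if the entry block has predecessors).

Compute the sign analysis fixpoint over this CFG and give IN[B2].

Per-block solution:
  B0:  IN=(all ⊤)  OUT={a:-; rest ⊤}
  B1:  IN={a:-; rest ⊤}  OUT={a:-, c:+; rest ⊤}
  B2:  IN={a:-, c:+; rest ⊤}  OUT={a:-, c:+; rest ⊤}
  B3:  IN={a:-, c:+; rest ⊤}  OUT={a:-, b:+, c:+; rest ⊤}
  B4:  IN={a:-, b:+, c:+; rest ⊤}  OUT={b:+, c:+; rest ⊤}
  B5:  IN={b:+, c:+; rest ⊤}  OUT={b:+, c:+; rest ⊤}

Merge at B2: IN[B2] = OUT[B1] = {a: -, b: ⊤, c: +, d: ⊤, e: ⊤, f: ⊤}

Answer: {a: -, b: ⊤, c: +, d: ⊤, e: ⊤, f: ⊤}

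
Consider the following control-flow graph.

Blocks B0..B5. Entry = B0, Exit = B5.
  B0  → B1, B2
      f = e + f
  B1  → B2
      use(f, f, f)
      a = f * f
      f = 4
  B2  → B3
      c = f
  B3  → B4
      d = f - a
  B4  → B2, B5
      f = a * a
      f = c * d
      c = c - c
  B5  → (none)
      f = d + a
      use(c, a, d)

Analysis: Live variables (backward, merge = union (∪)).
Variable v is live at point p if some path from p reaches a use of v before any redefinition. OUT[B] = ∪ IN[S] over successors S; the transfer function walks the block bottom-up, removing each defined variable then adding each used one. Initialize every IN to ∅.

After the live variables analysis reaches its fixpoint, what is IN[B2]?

Answer: {a, f}

Trace:
Converged values:
  B0:   IN={a, e, f}   OUT={a, f}
  B1:   IN={f}   OUT={a, f}
  B2:   IN={a, f}   OUT={a, c, f}
  B3:   IN={a, c, f}   OUT={a, c, d}
  B4:   IN={a, c, d}   OUT={a, c, d, f}
  B5:   IN={a, c, d}   OUT={}

Merge at B2: OUT[B2] = IN[B3] = {a, c, f}
Applying B2's transfer function to that OUT value gives IN[B2] (row B2 above).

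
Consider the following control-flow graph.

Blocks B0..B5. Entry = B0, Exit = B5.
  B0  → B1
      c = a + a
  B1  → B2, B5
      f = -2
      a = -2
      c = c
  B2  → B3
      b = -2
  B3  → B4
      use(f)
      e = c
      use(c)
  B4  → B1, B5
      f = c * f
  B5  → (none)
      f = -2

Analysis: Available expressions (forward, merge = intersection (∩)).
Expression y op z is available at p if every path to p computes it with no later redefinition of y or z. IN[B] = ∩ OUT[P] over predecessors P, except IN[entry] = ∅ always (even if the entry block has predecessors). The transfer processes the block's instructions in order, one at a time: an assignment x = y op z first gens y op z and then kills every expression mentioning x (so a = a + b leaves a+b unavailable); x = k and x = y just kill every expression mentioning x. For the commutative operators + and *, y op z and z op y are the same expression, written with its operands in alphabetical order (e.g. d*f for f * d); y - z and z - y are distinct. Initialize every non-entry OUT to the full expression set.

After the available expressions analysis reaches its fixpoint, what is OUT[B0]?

Converged values:
  B0:   IN={}   OUT={a+a}
  B1:   IN={}   OUT={}
  B2:   IN={}   OUT={}
  B3:   IN={}   OUT={}
  B4:   IN={}   OUT={}
  B5:   IN={}   OUT={}

B0 is the boundary node: IN[B0] = {}
Applying B0's transfer function to that IN value gives OUT[B0] (row B0 above).

Answer: {a+a}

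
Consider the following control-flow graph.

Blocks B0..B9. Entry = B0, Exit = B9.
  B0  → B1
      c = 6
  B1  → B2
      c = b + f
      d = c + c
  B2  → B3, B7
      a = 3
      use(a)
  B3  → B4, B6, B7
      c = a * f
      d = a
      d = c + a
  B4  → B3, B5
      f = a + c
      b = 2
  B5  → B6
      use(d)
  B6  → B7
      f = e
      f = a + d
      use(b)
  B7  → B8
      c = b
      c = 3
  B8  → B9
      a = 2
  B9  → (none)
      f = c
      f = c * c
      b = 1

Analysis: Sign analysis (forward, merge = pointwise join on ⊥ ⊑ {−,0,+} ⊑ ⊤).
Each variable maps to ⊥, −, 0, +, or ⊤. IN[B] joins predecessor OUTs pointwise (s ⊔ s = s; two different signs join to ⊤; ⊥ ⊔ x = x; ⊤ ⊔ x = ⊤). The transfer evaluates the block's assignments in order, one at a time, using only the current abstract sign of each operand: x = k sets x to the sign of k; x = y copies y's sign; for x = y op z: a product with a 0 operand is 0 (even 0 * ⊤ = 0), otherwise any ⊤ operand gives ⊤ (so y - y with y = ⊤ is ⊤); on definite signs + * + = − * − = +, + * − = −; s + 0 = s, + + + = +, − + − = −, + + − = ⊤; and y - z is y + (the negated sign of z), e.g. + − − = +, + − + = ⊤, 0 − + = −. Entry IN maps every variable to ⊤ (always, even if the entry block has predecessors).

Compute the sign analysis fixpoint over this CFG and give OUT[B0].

Fixpoint table:
  B0:   IN=(all ⊤)   OUT={c:+; rest ⊤}
  B1:   IN={c:+; rest ⊤}   OUT=(all ⊤)
  B2:   IN=(all ⊤)   OUT={a:+; rest ⊤}
  B3:   IN={a:+; rest ⊤}   OUT={a:+; rest ⊤}
  B4:   IN={a:+; rest ⊤}   OUT={a:+, b:+; rest ⊤}
  B5:   IN={a:+, b:+; rest ⊤}   OUT={a:+, b:+; rest ⊤}
  B6:   IN={a:+; rest ⊤}   OUT={a:+; rest ⊤}
  B7:   IN={a:+; rest ⊤}   OUT={a:+, c:+; rest ⊤}
  B8:   IN={a:+, c:+; rest ⊤}   OUT={a:+, c:+; rest ⊤}
  B9:   IN={a:+, c:+; rest ⊤}   OUT={a:+, b:+, c:+, f:+; rest ⊤}

B0 is the boundary node: IN[B0] = {a: ⊤, b: ⊤, c: ⊤, d: ⊤, e: ⊤, f: ⊤}
Applying B0's transfer function to that IN value gives OUT[B0] (row B0 above).

Answer: {a: ⊤, b: ⊤, c: +, d: ⊤, e: ⊤, f: ⊤}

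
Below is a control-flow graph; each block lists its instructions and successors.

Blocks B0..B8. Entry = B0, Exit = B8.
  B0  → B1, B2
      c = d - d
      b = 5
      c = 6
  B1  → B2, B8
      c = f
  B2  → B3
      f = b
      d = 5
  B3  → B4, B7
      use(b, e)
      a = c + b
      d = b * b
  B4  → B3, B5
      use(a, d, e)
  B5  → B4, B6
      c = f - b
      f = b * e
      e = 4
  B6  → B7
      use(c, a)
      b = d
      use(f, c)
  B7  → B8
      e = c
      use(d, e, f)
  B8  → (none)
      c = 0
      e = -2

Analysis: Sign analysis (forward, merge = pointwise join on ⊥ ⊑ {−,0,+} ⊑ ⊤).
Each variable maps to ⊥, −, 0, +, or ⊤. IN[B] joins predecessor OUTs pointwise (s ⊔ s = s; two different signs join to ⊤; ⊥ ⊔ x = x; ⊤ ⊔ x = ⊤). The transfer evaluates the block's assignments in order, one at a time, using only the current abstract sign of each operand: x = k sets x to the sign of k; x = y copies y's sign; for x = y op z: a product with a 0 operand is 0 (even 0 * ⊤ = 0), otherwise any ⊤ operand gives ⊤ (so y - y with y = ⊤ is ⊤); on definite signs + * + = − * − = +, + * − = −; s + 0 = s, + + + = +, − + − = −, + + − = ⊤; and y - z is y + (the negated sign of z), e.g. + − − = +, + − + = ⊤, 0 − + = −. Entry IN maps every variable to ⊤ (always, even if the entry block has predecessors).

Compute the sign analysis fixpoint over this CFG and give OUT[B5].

Converged values:
  B0:   IN=(all ⊤)   OUT={b:+, c:+; rest ⊤}
  B1:   IN={b:+, c:+; rest ⊤}   OUT={b:+; rest ⊤}
  B2:   IN={b:+; rest ⊤}   OUT={b:+, d:+, f:+; rest ⊤}
  B3:   IN={b:+, d:+; rest ⊤}   OUT={b:+, d:+; rest ⊤}
  B4:   IN={b:+, d:+; rest ⊤}   OUT={b:+, d:+; rest ⊤}
  B5:   IN={b:+, d:+; rest ⊤}   OUT={b:+, d:+, e:+; rest ⊤}
  B6:   IN={b:+, d:+, e:+; rest ⊤}   OUT={b:+, d:+, e:+; rest ⊤}
  B7:   IN={b:+, d:+; rest ⊤}   OUT={b:+, d:+; rest ⊤}
  B8:   IN={b:+; rest ⊤}   OUT={b:+, c:0, e:-; rest ⊤}

Merge at B5: IN[B5] = OUT[B4] = {a: ⊤, b: +, c: ⊤, d: +, e: ⊤, f: ⊤}
Applying B5's transfer function to that IN value gives OUT[B5] (row B5 above).

Answer: {a: ⊤, b: +, c: ⊤, d: +, e: +, f: ⊤}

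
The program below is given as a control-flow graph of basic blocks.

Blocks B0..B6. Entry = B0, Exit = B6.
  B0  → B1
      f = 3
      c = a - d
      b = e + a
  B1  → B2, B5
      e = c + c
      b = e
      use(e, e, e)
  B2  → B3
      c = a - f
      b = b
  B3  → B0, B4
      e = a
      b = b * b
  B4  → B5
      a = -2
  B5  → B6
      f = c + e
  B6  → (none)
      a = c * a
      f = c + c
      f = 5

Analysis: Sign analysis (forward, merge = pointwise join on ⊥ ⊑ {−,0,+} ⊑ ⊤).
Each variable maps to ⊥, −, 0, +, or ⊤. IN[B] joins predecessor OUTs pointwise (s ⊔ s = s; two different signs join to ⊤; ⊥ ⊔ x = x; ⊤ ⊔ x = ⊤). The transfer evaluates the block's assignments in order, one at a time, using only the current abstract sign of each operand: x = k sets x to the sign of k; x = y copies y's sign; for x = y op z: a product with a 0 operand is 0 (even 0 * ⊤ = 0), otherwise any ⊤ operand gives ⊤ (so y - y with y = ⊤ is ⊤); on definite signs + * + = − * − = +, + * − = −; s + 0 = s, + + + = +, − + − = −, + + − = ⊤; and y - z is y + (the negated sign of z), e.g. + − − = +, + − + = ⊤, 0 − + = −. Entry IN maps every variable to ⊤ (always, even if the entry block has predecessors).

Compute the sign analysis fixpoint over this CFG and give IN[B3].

Answer: {a: ⊤, b: ⊤, c: ⊤, d: ⊤, e: ⊤, f: +}

Trace:
Fixpoint table:
  B0:   IN=(all ⊤)   OUT={f:+; rest ⊤}
  B1:   IN={f:+; rest ⊤}   OUT={f:+; rest ⊤}
  B2:   IN={f:+; rest ⊤}   OUT={f:+; rest ⊤}
  B3:   IN={f:+; rest ⊤}   OUT={f:+; rest ⊤}
  B4:   IN={f:+; rest ⊤}   OUT={a:-, f:+; rest ⊤}
  B5:   IN={f:+; rest ⊤}   OUT=(all ⊤)
  B6:   IN=(all ⊤)   OUT={f:+; rest ⊤}

Merge at B3: IN[B3] = OUT[B2] = {a: ⊤, b: ⊤, c: ⊤, d: ⊤, e: ⊤, f: +}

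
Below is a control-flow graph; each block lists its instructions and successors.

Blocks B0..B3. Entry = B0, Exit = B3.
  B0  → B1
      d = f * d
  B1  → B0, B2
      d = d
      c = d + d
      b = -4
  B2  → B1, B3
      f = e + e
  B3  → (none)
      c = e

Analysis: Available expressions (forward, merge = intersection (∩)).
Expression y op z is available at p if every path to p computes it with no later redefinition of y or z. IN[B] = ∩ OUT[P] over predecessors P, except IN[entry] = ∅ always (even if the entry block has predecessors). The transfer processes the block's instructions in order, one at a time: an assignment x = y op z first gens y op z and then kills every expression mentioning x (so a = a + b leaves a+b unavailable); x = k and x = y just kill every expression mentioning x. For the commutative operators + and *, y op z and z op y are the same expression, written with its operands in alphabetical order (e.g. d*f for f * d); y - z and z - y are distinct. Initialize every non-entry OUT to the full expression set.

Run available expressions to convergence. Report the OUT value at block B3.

Answer: {d+d, e+e}

Derivation:
Fixpoint table:
  B0: | IN={} | OUT={}
  B1: | IN={} | OUT={d+d}
  B2: | IN={d+d} | OUT={d+d, e+e}
  B3: | IN={d+d, e+e} | OUT={d+d, e+e}

Merge at B3: IN[B3] = OUT[B2] = {d+d, e+e}
Applying B3's transfer function to that IN value gives OUT[B3] (row B3 above).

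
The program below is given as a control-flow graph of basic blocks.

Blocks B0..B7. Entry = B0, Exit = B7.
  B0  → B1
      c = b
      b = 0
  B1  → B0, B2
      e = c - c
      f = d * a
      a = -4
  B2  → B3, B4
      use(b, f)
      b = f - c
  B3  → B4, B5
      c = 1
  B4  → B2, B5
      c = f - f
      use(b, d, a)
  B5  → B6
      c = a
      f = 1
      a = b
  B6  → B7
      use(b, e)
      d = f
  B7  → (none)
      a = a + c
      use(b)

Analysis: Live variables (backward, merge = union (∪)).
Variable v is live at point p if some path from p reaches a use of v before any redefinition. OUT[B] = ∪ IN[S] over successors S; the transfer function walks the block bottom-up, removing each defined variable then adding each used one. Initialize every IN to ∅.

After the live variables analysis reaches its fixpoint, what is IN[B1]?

Answer: {a, b, c, d}

Derivation:
Fixpoint table:
  B0:  IN={a, b, d}  OUT={a, b, c, d}
  B1:  IN={a, b, c, d}  OUT={a, b, c, d, e, f}
  B2:  IN={a, b, c, d, e, f}  OUT={a, b, d, e, f}
  B3:  IN={a, b, d, e, f}  OUT={a, b, d, e, f}
  B4:  IN={a, b, d, e, f}  OUT={a, b, c, d, e, f}
  B5:  IN={a, b, e}  OUT={a, b, c, e, f}
  B6:  IN={a, b, c, e, f}  OUT={a, b, c}
  B7:  IN={a, b, c}  OUT={}

Merge at B1: OUT[B1] = IN[B0] ⊔ IN[B2] = {a, b, c, d, e, f}
Applying B1's transfer function to that OUT value gives IN[B1] (row B1 above).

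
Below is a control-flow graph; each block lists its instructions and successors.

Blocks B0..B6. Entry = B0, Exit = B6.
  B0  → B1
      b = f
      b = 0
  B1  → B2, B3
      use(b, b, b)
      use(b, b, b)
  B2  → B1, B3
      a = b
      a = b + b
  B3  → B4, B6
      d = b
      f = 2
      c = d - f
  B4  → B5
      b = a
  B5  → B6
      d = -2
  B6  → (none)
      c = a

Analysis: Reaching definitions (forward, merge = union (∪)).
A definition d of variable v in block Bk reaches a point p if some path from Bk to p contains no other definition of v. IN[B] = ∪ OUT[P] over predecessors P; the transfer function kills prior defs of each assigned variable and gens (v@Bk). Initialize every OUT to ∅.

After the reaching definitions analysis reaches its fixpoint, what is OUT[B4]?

Fixpoint table:
  B0:   IN={}   OUT={b@B0}
  B1:   IN={a@B2, b@B0}   OUT={a@B2, b@B0}
  B2:   IN={a@B2, b@B0}   OUT={a@B2, b@B0}
  B3:   IN={a@B2, b@B0}   OUT={a@B2, b@B0, c@B3, d@B3, f@B3}
  B4:   IN={a@B2, b@B0, c@B3, d@B3, f@B3}   OUT={a@B2, b@B4, c@B3, d@B3, f@B3}
  B5:   IN={a@B2, b@B4, c@B3, d@B3, f@B3}   OUT={a@B2, b@B4, c@B3, d@B5, f@B3}
  B6:   IN={a@B2, b@B0, b@B4, c@B3, d@B3, d@B5, f@B3}   OUT={a@B2, b@B0, b@B4, c@B6, d@B3, d@B5, f@B3}

Merge at B4: IN[B4] = OUT[B3] = {a@B2, b@B0, c@B3, d@B3, f@B3}
Applying B4's transfer function to that IN value gives OUT[B4] (row B4 above).

Answer: {a@B2, b@B4, c@B3, d@B3, f@B3}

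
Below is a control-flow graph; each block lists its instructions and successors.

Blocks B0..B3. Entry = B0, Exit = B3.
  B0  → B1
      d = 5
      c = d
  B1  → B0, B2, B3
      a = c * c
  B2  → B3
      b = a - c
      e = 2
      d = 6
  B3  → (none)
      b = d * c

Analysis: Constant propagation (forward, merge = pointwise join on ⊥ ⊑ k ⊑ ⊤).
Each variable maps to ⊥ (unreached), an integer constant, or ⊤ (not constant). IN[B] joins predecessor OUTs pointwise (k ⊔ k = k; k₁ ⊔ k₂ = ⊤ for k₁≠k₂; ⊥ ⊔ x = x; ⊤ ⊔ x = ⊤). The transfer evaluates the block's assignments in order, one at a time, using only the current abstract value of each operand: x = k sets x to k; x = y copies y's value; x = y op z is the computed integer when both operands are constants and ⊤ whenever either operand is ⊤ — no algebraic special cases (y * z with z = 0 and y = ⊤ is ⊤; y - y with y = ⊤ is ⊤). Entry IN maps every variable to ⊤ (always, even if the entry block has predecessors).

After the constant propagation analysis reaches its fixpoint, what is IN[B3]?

Answer: {a: 25, b: ⊤, c: 5, d: ⊤, e: ⊤, f: ⊤}

Trace:
Fixpoint table:
  B0: | IN=(all ⊤) | OUT={c:5, d:5; rest ⊤}
  B1: | IN={c:5, d:5; rest ⊤} | OUT={a:25, c:5, d:5; rest ⊤}
  B2: | IN={a:25, c:5, d:5; rest ⊤} | OUT={a:25, b:20, c:5, d:6, e:2; rest ⊤}
  B3: | IN={a:25, c:5; rest ⊤} | OUT={a:25, c:5; rest ⊤}

Merge at B3: IN[B3] = OUT[B1] ⊔ OUT[B2] = {a: 25, b: ⊤, c: 5, d: ⊤, e: ⊤, f: ⊤}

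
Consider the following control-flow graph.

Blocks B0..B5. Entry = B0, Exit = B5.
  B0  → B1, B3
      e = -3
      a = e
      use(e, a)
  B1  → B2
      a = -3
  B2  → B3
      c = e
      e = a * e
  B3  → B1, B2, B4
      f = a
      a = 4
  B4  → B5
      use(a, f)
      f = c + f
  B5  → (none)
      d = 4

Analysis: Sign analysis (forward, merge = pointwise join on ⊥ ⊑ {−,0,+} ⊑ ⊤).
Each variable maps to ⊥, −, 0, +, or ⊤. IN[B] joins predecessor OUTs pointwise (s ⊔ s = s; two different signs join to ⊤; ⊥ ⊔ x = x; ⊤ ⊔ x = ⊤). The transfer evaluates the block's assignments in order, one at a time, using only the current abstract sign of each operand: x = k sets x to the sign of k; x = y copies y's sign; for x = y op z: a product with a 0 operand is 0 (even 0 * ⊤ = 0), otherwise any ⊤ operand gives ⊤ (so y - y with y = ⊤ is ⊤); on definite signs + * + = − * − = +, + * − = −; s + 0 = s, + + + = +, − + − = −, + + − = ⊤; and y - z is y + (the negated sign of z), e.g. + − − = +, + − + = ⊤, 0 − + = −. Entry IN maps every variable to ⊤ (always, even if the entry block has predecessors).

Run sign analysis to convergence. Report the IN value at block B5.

Per-block solution:
  B0: | IN=(all ⊤) | OUT={a:-, e:-; rest ⊤}
  B1: | IN=(all ⊤) | OUT={a:-; rest ⊤}
  B2: | IN=(all ⊤) | OUT=(all ⊤)
  B3: | IN=(all ⊤) | OUT={a:+; rest ⊤}
  B4: | IN={a:+; rest ⊤} | OUT={a:+; rest ⊤}
  B5: | IN={a:+; rest ⊤} | OUT={a:+, d:+; rest ⊤}

Merge at B5: IN[B5] = OUT[B4] = {a: +, b: ⊤, c: ⊤, d: ⊤, e: ⊤, f: ⊤}

Answer: {a: +, b: ⊤, c: ⊤, d: ⊤, e: ⊤, f: ⊤}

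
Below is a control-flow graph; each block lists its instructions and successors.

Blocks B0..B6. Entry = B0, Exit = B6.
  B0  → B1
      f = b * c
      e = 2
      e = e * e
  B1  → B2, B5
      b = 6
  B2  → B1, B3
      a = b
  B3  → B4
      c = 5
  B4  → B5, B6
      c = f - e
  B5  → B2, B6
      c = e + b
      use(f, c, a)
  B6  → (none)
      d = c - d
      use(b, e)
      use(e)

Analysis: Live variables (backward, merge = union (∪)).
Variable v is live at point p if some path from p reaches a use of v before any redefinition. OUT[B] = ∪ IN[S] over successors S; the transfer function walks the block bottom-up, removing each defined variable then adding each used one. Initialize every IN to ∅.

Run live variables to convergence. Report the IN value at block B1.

Answer: {a, d, e, f}

Working:
Converged values:
  B0: | IN={a, b, c, d} | OUT={a, d, e, f}
  B1: | IN={a, d, e, f} | OUT={a, b, d, e, f}
  B2: | IN={b, d, e, f} | OUT={a, b, d, e, f}
  B3: | IN={a, b, d, e, f} | OUT={a, b, d, e, f}
  B4: | IN={a, b, d, e, f} | OUT={a, b, c, d, e, f}
  B5: | IN={a, b, d, e, f} | OUT={b, c, d, e, f}
  B6: | IN={b, c, d, e} | OUT={}

Merge at B1: OUT[B1] = IN[B2] ⊔ IN[B5] = {a, b, d, e, f}
Applying B1's transfer function to that OUT value gives IN[B1] (row B1 above).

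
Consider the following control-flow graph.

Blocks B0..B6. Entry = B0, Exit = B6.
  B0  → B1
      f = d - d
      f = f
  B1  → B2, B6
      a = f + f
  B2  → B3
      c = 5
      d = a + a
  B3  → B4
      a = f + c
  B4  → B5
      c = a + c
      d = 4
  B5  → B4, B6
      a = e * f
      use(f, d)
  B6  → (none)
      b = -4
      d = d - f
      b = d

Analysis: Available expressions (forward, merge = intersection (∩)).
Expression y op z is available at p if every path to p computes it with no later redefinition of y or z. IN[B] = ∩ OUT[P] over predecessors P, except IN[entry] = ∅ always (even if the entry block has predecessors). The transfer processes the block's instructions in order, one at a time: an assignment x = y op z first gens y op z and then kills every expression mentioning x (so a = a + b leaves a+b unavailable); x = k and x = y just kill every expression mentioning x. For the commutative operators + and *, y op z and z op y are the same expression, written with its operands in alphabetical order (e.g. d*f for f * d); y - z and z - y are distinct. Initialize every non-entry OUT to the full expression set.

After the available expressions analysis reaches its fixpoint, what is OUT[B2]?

Converged values:
  B0:  IN={}  OUT={d-d}
  B1:  IN={d-d}  OUT={d-d, f+f}
  B2:  IN={d-d, f+f}  OUT={a+a, f+f}
  B3:  IN={a+a, f+f}  OUT={c+f, f+f}
  B4:  IN={f+f}  OUT={f+f}
  B5:  IN={f+f}  OUT={e*f, f+f}
  B6:  IN={f+f}  OUT={f+f}

Merge at B2: IN[B2] = OUT[B1] = {d-d, f+f}
Applying B2's transfer function to that IN value gives OUT[B2] (row B2 above).

Answer: {a+a, f+f}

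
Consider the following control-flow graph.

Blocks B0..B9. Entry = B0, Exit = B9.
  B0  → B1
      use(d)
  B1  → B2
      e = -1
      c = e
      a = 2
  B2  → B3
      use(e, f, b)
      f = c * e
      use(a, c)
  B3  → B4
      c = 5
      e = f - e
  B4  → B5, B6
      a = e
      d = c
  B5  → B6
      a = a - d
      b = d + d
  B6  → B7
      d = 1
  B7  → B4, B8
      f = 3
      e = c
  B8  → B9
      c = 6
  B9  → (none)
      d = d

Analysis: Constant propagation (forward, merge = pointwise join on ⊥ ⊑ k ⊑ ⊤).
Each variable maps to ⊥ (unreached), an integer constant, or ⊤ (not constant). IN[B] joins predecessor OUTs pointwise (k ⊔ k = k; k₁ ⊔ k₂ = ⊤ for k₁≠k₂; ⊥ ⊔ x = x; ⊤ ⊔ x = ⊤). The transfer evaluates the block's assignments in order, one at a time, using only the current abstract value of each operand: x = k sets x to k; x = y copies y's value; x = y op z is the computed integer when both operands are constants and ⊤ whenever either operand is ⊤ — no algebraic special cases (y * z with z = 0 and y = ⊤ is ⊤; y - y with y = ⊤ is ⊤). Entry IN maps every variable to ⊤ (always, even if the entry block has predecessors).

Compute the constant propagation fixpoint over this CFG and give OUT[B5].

Per-block solution:
  B0:   IN=(all ⊤)   OUT=(all ⊤)
  B1:   IN=(all ⊤)   OUT={a:2, c:-1, e:-1; rest ⊤}
  B2:   IN={a:2, c:-1, e:-1; rest ⊤}   OUT={a:2, c:-1, e:-1, f:1; rest ⊤}
  B3:   IN={a:2, c:-1, e:-1, f:1; rest ⊤}   OUT={a:2, c:5, e:2, f:1; rest ⊤}
  B4:   IN={c:5; rest ⊤}   OUT={c:5, d:5; rest ⊤}
  B5:   IN={c:5, d:5; rest ⊤}   OUT={b:10, c:5, d:5; rest ⊤}
  B6:   IN={c:5, d:5; rest ⊤}   OUT={c:5, d:1; rest ⊤}
  B7:   IN={c:5, d:1; rest ⊤}   OUT={c:5, d:1, e:5, f:3; rest ⊤}
  B8:   IN={c:5, d:1, e:5, f:3; rest ⊤}   OUT={c:6, d:1, e:5, f:3; rest ⊤}
  B9:   IN={c:6, d:1, e:5, f:3; rest ⊤}   OUT={c:6, d:1, e:5, f:3; rest ⊤}

Merge at B5: IN[B5] = OUT[B4] = {a: ⊤, b: ⊤, c: 5, d: 5, e: ⊤, f: ⊤}
Applying B5's transfer function to that IN value gives OUT[B5] (row B5 above).

Answer: {a: ⊤, b: 10, c: 5, d: 5, e: ⊤, f: ⊤}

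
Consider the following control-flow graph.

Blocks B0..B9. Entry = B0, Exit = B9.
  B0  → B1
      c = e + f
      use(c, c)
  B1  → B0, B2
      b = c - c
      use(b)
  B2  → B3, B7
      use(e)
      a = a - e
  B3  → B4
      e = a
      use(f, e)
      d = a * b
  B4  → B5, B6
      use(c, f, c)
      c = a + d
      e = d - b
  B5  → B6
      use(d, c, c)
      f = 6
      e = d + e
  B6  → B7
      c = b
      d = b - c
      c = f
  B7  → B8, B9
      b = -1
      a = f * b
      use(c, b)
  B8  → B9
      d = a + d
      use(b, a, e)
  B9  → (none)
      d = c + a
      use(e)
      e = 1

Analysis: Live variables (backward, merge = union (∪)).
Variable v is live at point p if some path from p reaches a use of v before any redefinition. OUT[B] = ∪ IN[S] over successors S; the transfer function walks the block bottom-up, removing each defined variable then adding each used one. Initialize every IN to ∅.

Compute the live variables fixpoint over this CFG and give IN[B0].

Answer: {a, d, e, f}

Derivation:
Per-block solution:
  B0:  IN={a, d, e, f}  OUT={a, c, d, e, f}
  B1:  IN={a, c, d, e, f}  OUT={a, b, c, d, e, f}
  B2:  IN={a, b, c, d, e, f}  OUT={a, b, c, d, e, f}
  B3:  IN={a, b, c, f}  OUT={a, b, c, d, f}
  B4:  IN={a, b, c, d, f}  OUT={b, c, d, e, f}
  B5:  IN={b, c, d, e}  OUT={b, e, f}
  B6:  IN={b, e, f}  OUT={c, d, e, f}
  B7:  IN={c, d, e, f}  OUT={a, b, c, d, e}
  B8:  IN={a, b, c, d, e}  OUT={a, c, e}
  B9:  IN={a, c, e}  OUT={}

Merge at B0: OUT[B0] = IN[B1] = {a, c, d, e, f}
Applying B0's transfer function to that OUT value gives IN[B0] (row B0 above).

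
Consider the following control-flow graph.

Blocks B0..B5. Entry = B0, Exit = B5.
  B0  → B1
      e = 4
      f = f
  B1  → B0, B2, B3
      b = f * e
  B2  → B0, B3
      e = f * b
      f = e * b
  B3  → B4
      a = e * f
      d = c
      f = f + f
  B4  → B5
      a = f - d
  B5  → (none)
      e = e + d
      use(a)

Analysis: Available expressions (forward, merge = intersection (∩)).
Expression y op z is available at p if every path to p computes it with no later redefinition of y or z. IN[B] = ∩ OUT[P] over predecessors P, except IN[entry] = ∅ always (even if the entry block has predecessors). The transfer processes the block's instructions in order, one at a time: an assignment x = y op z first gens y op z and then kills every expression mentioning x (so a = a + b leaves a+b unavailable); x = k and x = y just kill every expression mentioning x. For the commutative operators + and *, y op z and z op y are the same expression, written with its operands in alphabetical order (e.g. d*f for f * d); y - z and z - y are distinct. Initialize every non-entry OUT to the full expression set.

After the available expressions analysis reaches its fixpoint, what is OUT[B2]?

Answer: {b*e}

Trace:
Per-block solution:
  B0: | IN={} | OUT={}
  B1: | IN={} | OUT={e*f}
  B2: | IN={e*f} | OUT={b*e}
  B3: | IN={} | OUT={}
  B4: | IN={} | OUT={f-d}
  B5: | IN={f-d} | OUT={f-d}

Merge at B2: IN[B2] = OUT[B1] = {e*f}
Applying B2's transfer function to that IN value gives OUT[B2] (row B2 above).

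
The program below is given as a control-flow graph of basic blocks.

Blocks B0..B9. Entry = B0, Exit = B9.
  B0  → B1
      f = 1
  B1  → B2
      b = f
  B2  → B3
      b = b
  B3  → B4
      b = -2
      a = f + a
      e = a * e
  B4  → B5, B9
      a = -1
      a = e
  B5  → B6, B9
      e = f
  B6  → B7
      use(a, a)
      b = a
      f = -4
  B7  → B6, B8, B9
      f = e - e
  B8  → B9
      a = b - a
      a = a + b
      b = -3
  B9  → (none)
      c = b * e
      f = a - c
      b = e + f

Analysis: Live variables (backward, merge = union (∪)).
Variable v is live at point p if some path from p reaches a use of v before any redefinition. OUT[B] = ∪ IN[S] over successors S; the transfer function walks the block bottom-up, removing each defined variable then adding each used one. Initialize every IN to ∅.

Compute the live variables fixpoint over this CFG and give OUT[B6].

Answer: {a, b, e}

Trace:
Per-block solution:
  B0:  IN={a, e}  OUT={a, e, f}
  B1:  IN={a, e, f}  OUT={a, b, e, f}
  B2:  IN={a, b, e, f}  OUT={a, e, f}
  B3:  IN={a, e, f}  OUT={b, e, f}
  B4:  IN={b, e, f}  OUT={a, b, e, f}
  B5:  IN={a, b, f}  OUT={a, b, e}
  B6:  IN={a, e}  OUT={a, b, e}
  B7:  IN={a, b, e}  OUT={a, b, e}
  B8:  IN={a, b, e}  OUT={a, b, e}
  B9:  IN={a, b, e}  OUT={}

Merge at B6: OUT[B6] = IN[B7] = {a, b, e}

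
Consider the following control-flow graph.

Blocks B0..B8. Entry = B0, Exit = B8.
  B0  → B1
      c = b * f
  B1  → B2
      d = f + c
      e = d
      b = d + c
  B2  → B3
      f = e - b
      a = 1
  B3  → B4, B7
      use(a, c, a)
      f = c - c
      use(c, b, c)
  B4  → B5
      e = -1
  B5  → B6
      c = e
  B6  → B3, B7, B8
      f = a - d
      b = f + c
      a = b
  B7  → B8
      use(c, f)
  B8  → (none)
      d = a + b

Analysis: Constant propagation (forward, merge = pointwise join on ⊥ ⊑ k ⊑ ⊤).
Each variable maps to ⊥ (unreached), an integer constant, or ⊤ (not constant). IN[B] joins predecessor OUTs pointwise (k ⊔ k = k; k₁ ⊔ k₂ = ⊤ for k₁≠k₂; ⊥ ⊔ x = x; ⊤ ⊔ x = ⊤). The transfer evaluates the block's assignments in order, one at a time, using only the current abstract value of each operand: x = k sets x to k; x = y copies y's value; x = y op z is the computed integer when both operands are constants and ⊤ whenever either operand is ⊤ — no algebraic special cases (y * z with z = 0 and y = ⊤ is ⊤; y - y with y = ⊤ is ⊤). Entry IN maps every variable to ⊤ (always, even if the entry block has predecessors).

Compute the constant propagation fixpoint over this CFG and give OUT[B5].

Fixpoint table:
  B0:  IN=(all ⊤)  OUT=(all ⊤)
  B1:  IN=(all ⊤)  OUT=(all ⊤)
  B2:  IN=(all ⊤)  OUT={a:1; rest ⊤}
  B3:  IN=(all ⊤)  OUT=(all ⊤)
  B4:  IN=(all ⊤)  OUT={e:-1; rest ⊤}
  B5:  IN={e:-1; rest ⊤}  OUT={c:-1, e:-1; rest ⊤}
  B6:  IN={c:-1, e:-1; rest ⊤}  OUT={c:-1, e:-1; rest ⊤}
  B7:  IN=(all ⊤)  OUT=(all ⊤)
  B8:  IN=(all ⊤)  OUT=(all ⊤)

Merge at B5: IN[B5] = OUT[B4] = {a: ⊤, b: ⊤, c: ⊤, d: ⊤, e: -1, f: ⊤}
Applying B5's transfer function to that IN value gives OUT[B5] (row B5 above).

Answer: {a: ⊤, b: ⊤, c: -1, d: ⊤, e: -1, f: ⊤}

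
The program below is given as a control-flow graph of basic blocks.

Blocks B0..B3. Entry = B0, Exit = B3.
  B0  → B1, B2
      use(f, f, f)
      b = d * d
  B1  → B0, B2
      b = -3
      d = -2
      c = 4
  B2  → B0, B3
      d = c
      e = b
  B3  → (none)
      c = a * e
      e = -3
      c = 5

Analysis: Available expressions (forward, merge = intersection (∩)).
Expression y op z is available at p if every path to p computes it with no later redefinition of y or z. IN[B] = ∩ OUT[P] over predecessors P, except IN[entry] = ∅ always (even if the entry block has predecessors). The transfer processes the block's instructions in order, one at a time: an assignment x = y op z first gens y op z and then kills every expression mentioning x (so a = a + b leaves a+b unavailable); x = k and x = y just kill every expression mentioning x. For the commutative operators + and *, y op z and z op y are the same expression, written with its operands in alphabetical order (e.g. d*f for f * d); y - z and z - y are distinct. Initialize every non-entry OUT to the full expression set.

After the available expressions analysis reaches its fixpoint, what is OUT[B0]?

Answer: {d*d}

Trace:
Per-block solution:
  B0: | IN={} | OUT={d*d}
  B1: | IN={d*d} | OUT={}
  B2: | IN={} | OUT={}
  B3: | IN={} | OUT={}

Merge at B0 (entry node, so the boundary value {} is joined with the incoming edge(s)): IN[B0] = {} ∩ OUT[B1] ∩ OUT[B2] = {}
Applying B0's transfer function to that IN value gives OUT[B0] (row B0 above).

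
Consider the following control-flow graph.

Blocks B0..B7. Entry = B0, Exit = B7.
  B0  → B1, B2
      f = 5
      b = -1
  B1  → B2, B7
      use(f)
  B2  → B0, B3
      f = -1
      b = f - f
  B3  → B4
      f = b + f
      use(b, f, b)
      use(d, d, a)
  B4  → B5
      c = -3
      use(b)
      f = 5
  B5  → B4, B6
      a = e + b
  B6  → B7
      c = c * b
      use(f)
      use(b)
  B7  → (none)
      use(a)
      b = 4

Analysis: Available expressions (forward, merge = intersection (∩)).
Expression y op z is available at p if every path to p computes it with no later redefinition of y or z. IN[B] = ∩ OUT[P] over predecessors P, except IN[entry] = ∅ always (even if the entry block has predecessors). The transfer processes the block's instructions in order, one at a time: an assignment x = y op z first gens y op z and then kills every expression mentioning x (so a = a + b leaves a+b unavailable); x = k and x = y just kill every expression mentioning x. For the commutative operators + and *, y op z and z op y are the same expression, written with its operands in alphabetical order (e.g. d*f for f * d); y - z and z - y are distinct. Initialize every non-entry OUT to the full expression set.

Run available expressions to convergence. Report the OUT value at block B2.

Converged values:
  B0:   IN={}   OUT={}
  B1:   IN={}   OUT={}
  B2:   IN={}   OUT={f-f}
  B3:   IN={f-f}   OUT={}
  B4:   IN={}   OUT={}
  B5:   IN={}   OUT={b+e}
  B6:   IN={b+e}   OUT={b+e}
  B7:   IN={}   OUT={}

Merge at B2: IN[B2] = OUT[B0] ∩ OUT[B1] = {}
Applying B2's transfer function to that IN value gives OUT[B2] (row B2 above).

Answer: {f-f}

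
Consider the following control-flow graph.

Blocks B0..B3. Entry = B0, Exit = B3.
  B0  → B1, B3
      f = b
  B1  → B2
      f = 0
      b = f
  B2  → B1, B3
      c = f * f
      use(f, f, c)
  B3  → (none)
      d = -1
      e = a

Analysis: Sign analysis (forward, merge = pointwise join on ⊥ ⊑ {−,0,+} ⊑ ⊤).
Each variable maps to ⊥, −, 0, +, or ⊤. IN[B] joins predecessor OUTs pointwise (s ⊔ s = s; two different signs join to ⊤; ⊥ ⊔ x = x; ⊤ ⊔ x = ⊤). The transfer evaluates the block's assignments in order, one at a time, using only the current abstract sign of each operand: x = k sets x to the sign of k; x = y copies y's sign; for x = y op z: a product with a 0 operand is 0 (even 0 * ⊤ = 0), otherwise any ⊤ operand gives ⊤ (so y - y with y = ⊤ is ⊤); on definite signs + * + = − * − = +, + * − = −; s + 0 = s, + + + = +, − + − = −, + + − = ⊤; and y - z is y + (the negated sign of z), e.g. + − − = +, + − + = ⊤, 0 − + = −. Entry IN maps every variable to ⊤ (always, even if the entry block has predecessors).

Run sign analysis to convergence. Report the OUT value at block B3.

Answer: {a: ⊤, b: ⊤, c: ⊤, d: -, e: ⊤, f: ⊤}

Working:
Converged values:
  B0:  IN=(all ⊤)  OUT=(all ⊤)
  B1:  IN=(all ⊤)  OUT={b:0, f:0; rest ⊤}
  B2:  IN={b:0, f:0; rest ⊤}  OUT={b:0, c:0, f:0; rest ⊤}
  B3:  IN=(all ⊤)  OUT={d:-; rest ⊤}

Merge at B3: IN[B3] = OUT[B0] ⊔ OUT[B2] = {a: ⊤, b: ⊤, c: ⊤, d: ⊤, e: ⊤, f: ⊤}
Applying B3's transfer function to that IN value gives OUT[B3] (row B3 above).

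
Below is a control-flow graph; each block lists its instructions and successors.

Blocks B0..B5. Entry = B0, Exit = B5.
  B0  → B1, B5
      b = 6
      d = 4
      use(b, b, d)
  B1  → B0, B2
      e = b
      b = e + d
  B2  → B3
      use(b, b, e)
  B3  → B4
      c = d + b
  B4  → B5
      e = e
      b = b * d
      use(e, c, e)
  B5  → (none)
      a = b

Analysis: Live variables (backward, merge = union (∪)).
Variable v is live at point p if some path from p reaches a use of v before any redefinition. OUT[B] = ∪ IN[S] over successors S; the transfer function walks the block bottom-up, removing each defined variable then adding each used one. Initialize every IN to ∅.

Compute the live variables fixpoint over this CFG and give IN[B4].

Fixpoint table:
  B0:  IN={}  OUT={b, d}
  B1:  IN={b, d}  OUT={b, d, e}
  B2:  IN={b, d, e}  OUT={b, d, e}
  B3:  IN={b, d, e}  OUT={b, c, d, e}
  B4:  IN={b, c, d, e}  OUT={b}
  B5:  IN={b}  OUT={}

Merge at B4: OUT[B4] = IN[B5] = {b}
Applying B4's transfer function to that OUT value gives IN[B4] (row B4 above).

Answer: {b, c, d, e}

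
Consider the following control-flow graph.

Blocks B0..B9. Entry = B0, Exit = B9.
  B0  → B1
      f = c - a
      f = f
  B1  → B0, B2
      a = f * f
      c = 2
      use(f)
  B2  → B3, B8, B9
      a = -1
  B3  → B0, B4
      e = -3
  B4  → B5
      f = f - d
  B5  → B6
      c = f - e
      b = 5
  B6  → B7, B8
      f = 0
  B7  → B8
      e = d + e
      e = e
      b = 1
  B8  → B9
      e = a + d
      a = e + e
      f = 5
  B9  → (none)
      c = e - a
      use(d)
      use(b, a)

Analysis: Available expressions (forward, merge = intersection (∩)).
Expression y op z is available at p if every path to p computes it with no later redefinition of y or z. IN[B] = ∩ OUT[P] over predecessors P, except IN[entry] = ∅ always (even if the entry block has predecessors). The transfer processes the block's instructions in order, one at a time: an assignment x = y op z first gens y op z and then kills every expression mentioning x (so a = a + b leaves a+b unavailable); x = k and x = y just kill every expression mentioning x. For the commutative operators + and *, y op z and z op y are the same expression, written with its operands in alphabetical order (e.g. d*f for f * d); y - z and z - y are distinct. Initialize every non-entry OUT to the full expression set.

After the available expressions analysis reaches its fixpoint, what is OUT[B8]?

Answer: {e+e}

Trace:
Converged values:
  B0: | IN={} | OUT={c-a}
  B1: | IN={c-a} | OUT={f*f}
  B2: | IN={f*f} | OUT={f*f}
  B3: | IN={f*f} | OUT={f*f}
  B4: | IN={f*f} | OUT={}
  B5: | IN={} | OUT={f-e}
  B6: | IN={f-e} | OUT={}
  B7: | IN={} | OUT={}
  B8: | IN={} | OUT={e+e}
  B9: | IN={} | OUT={e-a}

Merge at B8: IN[B8] = OUT[B2] ∩ OUT[B6] ∩ OUT[B7] = {}
Applying B8's transfer function to that IN value gives OUT[B8] (row B8 above).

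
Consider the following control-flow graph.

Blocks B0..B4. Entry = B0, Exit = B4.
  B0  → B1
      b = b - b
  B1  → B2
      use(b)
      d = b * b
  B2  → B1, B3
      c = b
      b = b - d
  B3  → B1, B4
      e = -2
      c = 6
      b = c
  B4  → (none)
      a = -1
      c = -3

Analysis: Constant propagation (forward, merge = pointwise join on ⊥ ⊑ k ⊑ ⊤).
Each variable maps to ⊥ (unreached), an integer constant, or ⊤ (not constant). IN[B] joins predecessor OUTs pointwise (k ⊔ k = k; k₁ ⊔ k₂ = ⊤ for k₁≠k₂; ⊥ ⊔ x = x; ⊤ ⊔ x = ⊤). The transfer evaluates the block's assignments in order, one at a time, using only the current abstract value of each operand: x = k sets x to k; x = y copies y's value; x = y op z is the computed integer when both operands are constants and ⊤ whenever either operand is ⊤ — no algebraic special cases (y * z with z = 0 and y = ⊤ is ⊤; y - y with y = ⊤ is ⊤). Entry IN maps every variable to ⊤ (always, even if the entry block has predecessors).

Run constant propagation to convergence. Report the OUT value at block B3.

Answer: {a: ⊤, b: 6, c: 6, d: ⊤, e: -2, f: ⊤}

Working:
Converged values:
  B0:   IN=(all ⊤)   OUT=(all ⊤)
  B1:   IN=(all ⊤)   OUT=(all ⊤)
  B2:   IN=(all ⊤)   OUT=(all ⊤)
  B3:   IN=(all ⊤)   OUT={b:6, c:6, e:-2; rest ⊤}
  B4:   IN={b:6, c:6, e:-2; rest ⊤}   OUT={a:-1, b:6, c:-3, e:-2; rest ⊤}

Merge at B3: IN[B3] = OUT[B2] = {a: ⊤, b: ⊤, c: ⊤, d: ⊤, e: ⊤, f: ⊤}
Applying B3's transfer function to that IN value gives OUT[B3] (row B3 above).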